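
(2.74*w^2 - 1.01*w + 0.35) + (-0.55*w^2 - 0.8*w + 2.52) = 2.19*w^2 - 1.81*w + 2.87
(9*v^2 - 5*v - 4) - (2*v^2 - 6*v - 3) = 7*v^2 + v - 1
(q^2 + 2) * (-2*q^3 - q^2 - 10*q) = -2*q^5 - q^4 - 14*q^3 - 2*q^2 - 20*q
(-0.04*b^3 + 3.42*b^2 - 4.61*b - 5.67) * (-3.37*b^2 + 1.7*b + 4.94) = 0.1348*b^5 - 11.5934*b^4 + 21.1521*b^3 + 28.1657*b^2 - 32.4124*b - 28.0098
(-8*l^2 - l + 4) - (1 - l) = 3 - 8*l^2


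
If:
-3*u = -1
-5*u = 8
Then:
No Solution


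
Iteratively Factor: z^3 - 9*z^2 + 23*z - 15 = (z - 1)*(z^2 - 8*z + 15) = (z - 3)*(z - 1)*(z - 5)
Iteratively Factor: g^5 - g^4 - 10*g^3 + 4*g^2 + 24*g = (g - 3)*(g^4 + 2*g^3 - 4*g^2 - 8*g) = (g - 3)*(g + 2)*(g^3 - 4*g) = g*(g - 3)*(g + 2)*(g^2 - 4) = g*(g - 3)*(g - 2)*(g + 2)*(g + 2)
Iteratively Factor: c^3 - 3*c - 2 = (c + 1)*(c^2 - c - 2) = (c + 1)^2*(c - 2)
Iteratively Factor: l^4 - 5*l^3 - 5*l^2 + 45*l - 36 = (l + 3)*(l^3 - 8*l^2 + 19*l - 12) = (l - 1)*(l + 3)*(l^2 - 7*l + 12) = (l - 3)*(l - 1)*(l + 3)*(l - 4)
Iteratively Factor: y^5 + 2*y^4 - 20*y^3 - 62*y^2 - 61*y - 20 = (y + 1)*(y^4 + y^3 - 21*y^2 - 41*y - 20) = (y + 1)*(y + 4)*(y^3 - 3*y^2 - 9*y - 5) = (y + 1)^2*(y + 4)*(y^2 - 4*y - 5) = (y - 5)*(y + 1)^2*(y + 4)*(y + 1)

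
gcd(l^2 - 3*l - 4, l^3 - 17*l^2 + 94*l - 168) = l - 4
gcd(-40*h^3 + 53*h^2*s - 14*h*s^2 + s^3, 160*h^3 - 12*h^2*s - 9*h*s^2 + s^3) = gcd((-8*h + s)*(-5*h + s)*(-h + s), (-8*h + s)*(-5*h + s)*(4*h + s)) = 40*h^2 - 13*h*s + s^2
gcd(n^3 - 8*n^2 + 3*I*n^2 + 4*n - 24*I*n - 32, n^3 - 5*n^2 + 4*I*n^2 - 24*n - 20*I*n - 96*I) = n^2 + n*(-8 + 4*I) - 32*I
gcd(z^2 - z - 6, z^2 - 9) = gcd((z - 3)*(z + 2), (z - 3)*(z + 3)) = z - 3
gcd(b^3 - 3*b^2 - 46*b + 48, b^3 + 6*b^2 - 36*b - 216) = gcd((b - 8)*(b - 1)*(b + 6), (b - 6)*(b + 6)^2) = b + 6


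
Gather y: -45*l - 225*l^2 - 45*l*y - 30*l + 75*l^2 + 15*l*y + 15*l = -150*l^2 - 30*l*y - 60*l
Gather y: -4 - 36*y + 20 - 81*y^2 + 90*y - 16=-81*y^2 + 54*y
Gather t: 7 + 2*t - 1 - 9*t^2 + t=-9*t^2 + 3*t + 6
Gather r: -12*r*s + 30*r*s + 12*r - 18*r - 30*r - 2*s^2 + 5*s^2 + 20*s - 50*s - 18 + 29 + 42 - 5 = r*(18*s - 36) + 3*s^2 - 30*s + 48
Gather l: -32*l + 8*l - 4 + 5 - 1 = -24*l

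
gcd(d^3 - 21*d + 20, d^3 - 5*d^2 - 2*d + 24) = d - 4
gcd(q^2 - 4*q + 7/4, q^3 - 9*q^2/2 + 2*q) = q - 1/2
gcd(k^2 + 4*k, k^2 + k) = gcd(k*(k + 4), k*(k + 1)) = k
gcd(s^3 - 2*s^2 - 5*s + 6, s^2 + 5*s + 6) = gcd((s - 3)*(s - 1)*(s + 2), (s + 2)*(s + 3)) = s + 2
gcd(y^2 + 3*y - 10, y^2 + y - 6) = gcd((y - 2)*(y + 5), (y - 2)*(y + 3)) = y - 2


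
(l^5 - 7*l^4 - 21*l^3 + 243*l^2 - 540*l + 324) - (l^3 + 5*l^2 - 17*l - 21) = l^5 - 7*l^4 - 22*l^3 + 238*l^2 - 523*l + 345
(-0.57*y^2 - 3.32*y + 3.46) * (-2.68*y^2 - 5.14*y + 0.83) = 1.5276*y^4 + 11.8274*y^3 + 7.3189*y^2 - 20.54*y + 2.8718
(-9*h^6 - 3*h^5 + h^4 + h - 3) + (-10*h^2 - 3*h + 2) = -9*h^6 - 3*h^5 + h^4 - 10*h^2 - 2*h - 1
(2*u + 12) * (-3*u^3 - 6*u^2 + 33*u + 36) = -6*u^4 - 48*u^3 - 6*u^2 + 468*u + 432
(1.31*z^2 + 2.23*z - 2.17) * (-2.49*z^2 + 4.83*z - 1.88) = -3.2619*z^4 + 0.7746*z^3 + 13.7114*z^2 - 14.6735*z + 4.0796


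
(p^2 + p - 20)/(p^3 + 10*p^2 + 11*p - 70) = (p - 4)/(p^2 + 5*p - 14)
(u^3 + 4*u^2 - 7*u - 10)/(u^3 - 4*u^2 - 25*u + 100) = (u^2 - u - 2)/(u^2 - 9*u + 20)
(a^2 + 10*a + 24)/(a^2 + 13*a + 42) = (a + 4)/(a + 7)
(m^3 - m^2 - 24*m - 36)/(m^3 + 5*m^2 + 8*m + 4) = (m^2 - 3*m - 18)/(m^2 + 3*m + 2)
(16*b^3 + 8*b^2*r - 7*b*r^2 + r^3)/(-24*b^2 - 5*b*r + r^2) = (-16*b^3 - 8*b^2*r + 7*b*r^2 - r^3)/(24*b^2 + 5*b*r - r^2)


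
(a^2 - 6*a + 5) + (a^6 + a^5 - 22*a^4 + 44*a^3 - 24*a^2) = a^6 + a^5 - 22*a^4 + 44*a^3 - 23*a^2 - 6*a + 5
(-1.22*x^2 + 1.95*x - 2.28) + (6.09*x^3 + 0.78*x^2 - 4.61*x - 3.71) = 6.09*x^3 - 0.44*x^2 - 2.66*x - 5.99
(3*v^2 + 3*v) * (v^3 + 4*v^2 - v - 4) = 3*v^5 + 15*v^4 + 9*v^3 - 15*v^2 - 12*v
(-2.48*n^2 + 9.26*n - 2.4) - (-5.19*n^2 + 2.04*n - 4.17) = 2.71*n^2 + 7.22*n + 1.77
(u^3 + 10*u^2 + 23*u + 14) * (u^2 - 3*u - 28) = u^5 + 7*u^4 - 35*u^3 - 335*u^2 - 686*u - 392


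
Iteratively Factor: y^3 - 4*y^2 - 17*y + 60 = (y - 5)*(y^2 + y - 12) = (y - 5)*(y + 4)*(y - 3)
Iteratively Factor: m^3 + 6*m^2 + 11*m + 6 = (m + 1)*(m^2 + 5*m + 6) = (m + 1)*(m + 3)*(m + 2)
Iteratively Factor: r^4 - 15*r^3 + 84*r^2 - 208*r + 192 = (r - 4)*(r^3 - 11*r^2 + 40*r - 48) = (r - 4)^2*(r^2 - 7*r + 12) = (r - 4)^3*(r - 3)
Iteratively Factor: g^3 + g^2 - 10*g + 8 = (g - 2)*(g^2 + 3*g - 4) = (g - 2)*(g + 4)*(g - 1)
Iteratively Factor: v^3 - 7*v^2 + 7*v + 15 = (v + 1)*(v^2 - 8*v + 15) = (v - 3)*(v + 1)*(v - 5)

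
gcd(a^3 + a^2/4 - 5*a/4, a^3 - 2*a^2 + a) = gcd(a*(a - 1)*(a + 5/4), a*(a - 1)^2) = a^2 - a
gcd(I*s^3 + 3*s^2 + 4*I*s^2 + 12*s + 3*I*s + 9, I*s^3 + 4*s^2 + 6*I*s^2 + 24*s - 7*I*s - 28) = 1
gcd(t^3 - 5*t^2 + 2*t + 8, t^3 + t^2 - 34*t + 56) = t^2 - 6*t + 8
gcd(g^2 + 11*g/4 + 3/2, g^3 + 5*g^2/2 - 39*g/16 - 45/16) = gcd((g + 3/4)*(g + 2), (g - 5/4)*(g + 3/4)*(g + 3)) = g + 3/4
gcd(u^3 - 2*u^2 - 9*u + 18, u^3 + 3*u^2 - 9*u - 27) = u^2 - 9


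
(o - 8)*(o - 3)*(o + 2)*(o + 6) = o^4 - 3*o^3 - 52*o^2 + 60*o + 288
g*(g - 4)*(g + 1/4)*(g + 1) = g^4 - 11*g^3/4 - 19*g^2/4 - g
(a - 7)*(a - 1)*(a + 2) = a^3 - 6*a^2 - 9*a + 14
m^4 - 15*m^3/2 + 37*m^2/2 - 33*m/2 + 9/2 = (m - 3)^2*(m - 1)*(m - 1/2)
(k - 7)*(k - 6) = k^2 - 13*k + 42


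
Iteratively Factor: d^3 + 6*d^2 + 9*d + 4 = (d + 1)*(d^2 + 5*d + 4) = (d + 1)*(d + 4)*(d + 1)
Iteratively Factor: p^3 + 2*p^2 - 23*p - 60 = (p + 4)*(p^2 - 2*p - 15) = (p + 3)*(p + 4)*(p - 5)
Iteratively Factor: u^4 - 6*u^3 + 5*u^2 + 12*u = (u - 3)*(u^3 - 3*u^2 - 4*u) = (u - 4)*(u - 3)*(u^2 + u) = (u - 4)*(u - 3)*(u + 1)*(u)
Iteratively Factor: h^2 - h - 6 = (h - 3)*(h + 2)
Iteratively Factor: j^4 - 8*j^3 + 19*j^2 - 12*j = (j - 1)*(j^3 - 7*j^2 + 12*j) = j*(j - 1)*(j^2 - 7*j + 12) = j*(j - 4)*(j - 1)*(j - 3)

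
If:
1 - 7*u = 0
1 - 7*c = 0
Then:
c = 1/7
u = 1/7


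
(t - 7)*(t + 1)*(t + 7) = t^3 + t^2 - 49*t - 49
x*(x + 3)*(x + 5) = x^3 + 8*x^2 + 15*x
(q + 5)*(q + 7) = q^2 + 12*q + 35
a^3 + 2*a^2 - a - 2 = (a - 1)*(a + 1)*(a + 2)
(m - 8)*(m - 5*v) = m^2 - 5*m*v - 8*m + 40*v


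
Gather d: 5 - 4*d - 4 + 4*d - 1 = 0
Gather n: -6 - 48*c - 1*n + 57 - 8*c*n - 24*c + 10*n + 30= -72*c + n*(9 - 8*c) + 81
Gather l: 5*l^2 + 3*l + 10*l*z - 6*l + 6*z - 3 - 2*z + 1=5*l^2 + l*(10*z - 3) + 4*z - 2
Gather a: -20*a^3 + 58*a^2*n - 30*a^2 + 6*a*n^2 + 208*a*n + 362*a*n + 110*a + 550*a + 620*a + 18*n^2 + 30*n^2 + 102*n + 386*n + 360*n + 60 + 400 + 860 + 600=-20*a^3 + a^2*(58*n - 30) + a*(6*n^2 + 570*n + 1280) + 48*n^2 + 848*n + 1920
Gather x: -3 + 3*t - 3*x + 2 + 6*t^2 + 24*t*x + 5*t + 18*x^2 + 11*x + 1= 6*t^2 + 8*t + 18*x^2 + x*(24*t + 8)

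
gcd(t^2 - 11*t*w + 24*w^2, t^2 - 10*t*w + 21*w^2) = t - 3*w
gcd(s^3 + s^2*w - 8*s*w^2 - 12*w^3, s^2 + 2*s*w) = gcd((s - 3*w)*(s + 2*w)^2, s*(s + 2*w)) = s + 2*w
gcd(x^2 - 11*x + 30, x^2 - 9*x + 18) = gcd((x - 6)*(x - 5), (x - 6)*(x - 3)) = x - 6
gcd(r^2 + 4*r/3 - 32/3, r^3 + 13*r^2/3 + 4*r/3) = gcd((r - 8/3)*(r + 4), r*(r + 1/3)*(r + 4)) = r + 4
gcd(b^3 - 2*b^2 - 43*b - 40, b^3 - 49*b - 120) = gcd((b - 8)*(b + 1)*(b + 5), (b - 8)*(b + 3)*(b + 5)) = b^2 - 3*b - 40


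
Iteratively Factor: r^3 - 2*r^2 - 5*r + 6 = (r - 3)*(r^2 + r - 2) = (r - 3)*(r + 2)*(r - 1)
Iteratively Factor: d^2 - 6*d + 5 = (d - 5)*(d - 1)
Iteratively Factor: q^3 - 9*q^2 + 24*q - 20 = (q - 2)*(q^2 - 7*q + 10) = (q - 5)*(q - 2)*(q - 2)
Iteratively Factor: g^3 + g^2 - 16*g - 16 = (g - 4)*(g^2 + 5*g + 4) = (g - 4)*(g + 4)*(g + 1)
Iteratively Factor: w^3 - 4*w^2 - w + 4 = (w - 4)*(w^2 - 1) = (w - 4)*(w + 1)*(w - 1)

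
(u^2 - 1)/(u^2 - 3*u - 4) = (u - 1)/(u - 4)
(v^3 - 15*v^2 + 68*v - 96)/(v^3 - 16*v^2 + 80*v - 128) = (v - 3)/(v - 4)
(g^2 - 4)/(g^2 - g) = (g^2 - 4)/(g*(g - 1))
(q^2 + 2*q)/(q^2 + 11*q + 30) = q*(q + 2)/(q^2 + 11*q + 30)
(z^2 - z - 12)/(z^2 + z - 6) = (z - 4)/(z - 2)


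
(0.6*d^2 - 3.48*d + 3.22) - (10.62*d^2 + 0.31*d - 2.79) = -10.02*d^2 - 3.79*d + 6.01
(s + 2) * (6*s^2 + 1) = 6*s^3 + 12*s^2 + s + 2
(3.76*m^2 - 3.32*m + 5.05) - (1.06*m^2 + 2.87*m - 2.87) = 2.7*m^2 - 6.19*m + 7.92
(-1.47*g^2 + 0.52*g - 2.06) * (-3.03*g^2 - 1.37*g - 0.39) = 4.4541*g^4 + 0.4383*g^3 + 6.1027*g^2 + 2.6194*g + 0.8034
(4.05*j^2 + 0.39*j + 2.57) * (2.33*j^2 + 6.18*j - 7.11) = 9.4365*j^4 + 25.9377*j^3 - 20.3972*j^2 + 13.1097*j - 18.2727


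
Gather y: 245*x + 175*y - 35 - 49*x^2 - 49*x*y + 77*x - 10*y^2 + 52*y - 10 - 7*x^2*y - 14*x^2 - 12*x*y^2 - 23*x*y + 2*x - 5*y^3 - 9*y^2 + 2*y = -63*x^2 + 324*x - 5*y^3 + y^2*(-12*x - 19) + y*(-7*x^2 - 72*x + 229) - 45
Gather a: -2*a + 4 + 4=8 - 2*a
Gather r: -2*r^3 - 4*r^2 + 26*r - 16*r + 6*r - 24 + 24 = -2*r^3 - 4*r^2 + 16*r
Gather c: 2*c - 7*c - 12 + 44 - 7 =25 - 5*c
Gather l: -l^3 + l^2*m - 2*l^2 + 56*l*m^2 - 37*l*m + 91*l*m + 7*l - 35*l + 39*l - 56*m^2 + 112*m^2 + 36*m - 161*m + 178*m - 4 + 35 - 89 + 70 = -l^3 + l^2*(m - 2) + l*(56*m^2 + 54*m + 11) + 56*m^2 + 53*m + 12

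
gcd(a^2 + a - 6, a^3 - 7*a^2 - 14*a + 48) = a^2 + a - 6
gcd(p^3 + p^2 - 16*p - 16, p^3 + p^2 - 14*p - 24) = p - 4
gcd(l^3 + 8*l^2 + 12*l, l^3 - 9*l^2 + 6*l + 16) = 1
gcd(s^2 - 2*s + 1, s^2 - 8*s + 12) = 1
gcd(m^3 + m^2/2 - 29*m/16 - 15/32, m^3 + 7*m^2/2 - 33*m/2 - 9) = 1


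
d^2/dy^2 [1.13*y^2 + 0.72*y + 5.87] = 2.26000000000000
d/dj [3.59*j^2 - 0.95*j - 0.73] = 7.18*j - 0.95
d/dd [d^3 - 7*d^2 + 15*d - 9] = 3*d^2 - 14*d + 15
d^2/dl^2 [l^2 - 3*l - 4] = 2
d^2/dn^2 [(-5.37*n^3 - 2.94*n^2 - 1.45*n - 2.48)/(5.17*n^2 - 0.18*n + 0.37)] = (-2.27373675443232e-13*n^5 - 1.13686837721616e-13*n^4 - 62.789168*n^3 - 361.836624*n^2 + 26.07864*n + 8.329168)/(138.188413*n^6 - 14.433606*n^5 + 30.171603*n^4 - 2.071764*n^3 + 2.159283*n^2 - 0.073926*n + 0.050653)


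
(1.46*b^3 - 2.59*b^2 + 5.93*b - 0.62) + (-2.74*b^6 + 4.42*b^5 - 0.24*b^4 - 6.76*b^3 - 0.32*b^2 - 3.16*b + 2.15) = -2.74*b^6 + 4.42*b^5 - 0.24*b^4 - 5.3*b^3 - 2.91*b^2 + 2.77*b + 1.53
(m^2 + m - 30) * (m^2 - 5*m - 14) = m^4 - 4*m^3 - 49*m^2 + 136*m + 420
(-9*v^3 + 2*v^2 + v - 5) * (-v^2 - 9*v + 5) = 9*v^5 + 79*v^4 - 64*v^3 + 6*v^2 + 50*v - 25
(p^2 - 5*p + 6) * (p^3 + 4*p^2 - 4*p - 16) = p^5 - p^4 - 18*p^3 + 28*p^2 + 56*p - 96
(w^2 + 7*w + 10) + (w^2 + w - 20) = 2*w^2 + 8*w - 10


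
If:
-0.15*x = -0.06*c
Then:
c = 2.5*x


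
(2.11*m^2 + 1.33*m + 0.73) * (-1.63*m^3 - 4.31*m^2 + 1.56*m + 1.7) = -3.4393*m^5 - 11.262*m^4 - 3.6306*m^3 + 2.5155*m^2 + 3.3998*m + 1.241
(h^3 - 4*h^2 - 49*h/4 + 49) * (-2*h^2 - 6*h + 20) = -2*h^5 + 2*h^4 + 137*h^3/2 - 209*h^2/2 - 539*h + 980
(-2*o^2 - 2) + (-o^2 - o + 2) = -3*o^2 - o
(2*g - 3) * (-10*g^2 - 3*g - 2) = -20*g^3 + 24*g^2 + 5*g + 6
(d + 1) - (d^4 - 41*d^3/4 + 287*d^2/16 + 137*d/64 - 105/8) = -d^4 + 41*d^3/4 - 287*d^2/16 - 73*d/64 + 113/8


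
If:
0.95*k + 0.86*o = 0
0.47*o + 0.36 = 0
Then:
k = 0.69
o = -0.77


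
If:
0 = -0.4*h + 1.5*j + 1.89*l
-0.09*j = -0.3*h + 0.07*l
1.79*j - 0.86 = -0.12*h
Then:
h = 0.06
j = 0.48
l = -0.37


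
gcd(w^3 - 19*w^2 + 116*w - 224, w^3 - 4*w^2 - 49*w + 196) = w^2 - 11*w + 28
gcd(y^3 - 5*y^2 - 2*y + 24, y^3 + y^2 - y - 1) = 1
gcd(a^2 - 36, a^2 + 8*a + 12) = a + 6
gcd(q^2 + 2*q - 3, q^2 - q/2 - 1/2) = q - 1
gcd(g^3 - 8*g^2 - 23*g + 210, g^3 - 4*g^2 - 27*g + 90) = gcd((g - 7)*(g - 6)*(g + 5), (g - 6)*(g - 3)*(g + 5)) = g^2 - g - 30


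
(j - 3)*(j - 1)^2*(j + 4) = j^4 - j^3 - 13*j^2 + 25*j - 12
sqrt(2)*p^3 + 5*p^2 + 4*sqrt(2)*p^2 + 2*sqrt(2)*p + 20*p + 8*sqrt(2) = (p + 4)*(p + 2*sqrt(2))*(sqrt(2)*p + 1)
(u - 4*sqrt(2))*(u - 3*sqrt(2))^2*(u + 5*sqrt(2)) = u^4 - 5*sqrt(2)*u^3 - 34*u^2 + 258*sqrt(2)*u - 720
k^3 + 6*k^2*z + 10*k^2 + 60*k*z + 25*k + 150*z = (k + 5)^2*(k + 6*z)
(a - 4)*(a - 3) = a^2 - 7*a + 12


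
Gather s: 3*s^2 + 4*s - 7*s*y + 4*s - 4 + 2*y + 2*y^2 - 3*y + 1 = 3*s^2 + s*(8 - 7*y) + 2*y^2 - y - 3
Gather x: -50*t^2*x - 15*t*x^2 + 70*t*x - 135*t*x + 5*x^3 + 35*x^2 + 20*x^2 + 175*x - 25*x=5*x^3 + x^2*(55 - 15*t) + x*(-50*t^2 - 65*t + 150)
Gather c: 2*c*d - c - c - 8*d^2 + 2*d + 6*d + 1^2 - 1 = c*(2*d - 2) - 8*d^2 + 8*d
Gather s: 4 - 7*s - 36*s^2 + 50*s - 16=-36*s^2 + 43*s - 12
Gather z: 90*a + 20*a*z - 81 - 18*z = 90*a + z*(20*a - 18) - 81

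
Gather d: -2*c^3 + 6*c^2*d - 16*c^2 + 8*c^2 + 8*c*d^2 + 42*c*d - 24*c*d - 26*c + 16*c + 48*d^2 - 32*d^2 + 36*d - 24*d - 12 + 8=-2*c^3 - 8*c^2 - 10*c + d^2*(8*c + 16) + d*(6*c^2 + 18*c + 12) - 4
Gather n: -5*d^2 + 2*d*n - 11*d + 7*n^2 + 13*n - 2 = -5*d^2 - 11*d + 7*n^2 + n*(2*d + 13) - 2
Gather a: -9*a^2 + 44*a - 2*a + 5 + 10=-9*a^2 + 42*a + 15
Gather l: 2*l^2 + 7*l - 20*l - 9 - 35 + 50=2*l^2 - 13*l + 6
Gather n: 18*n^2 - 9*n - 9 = 18*n^2 - 9*n - 9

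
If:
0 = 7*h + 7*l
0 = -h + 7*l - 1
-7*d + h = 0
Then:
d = -1/56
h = -1/8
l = 1/8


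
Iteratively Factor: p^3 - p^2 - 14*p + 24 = (p + 4)*(p^2 - 5*p + 6) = (p - 3)*(p + 4)*(p - 2)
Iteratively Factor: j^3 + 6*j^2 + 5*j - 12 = (j + 3)*(j^2 + 3*j - 4) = (j + 3)*(j + 4)*(j - 1)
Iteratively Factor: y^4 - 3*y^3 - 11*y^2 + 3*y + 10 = (y + 1)*(y^3 - 4*y^2 - 7*y + 10) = (y + 1)*(y + 2)*(y^2 - 6*y + 5) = (y - 5)*(y + 1)*(y + 2)*(y - 1)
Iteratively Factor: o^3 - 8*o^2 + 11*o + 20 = (o - 4)*(o^2 - 4*o - 5) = (o - 5)*(o - 4)*(o + 1)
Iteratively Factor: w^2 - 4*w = (w)*(w - 4)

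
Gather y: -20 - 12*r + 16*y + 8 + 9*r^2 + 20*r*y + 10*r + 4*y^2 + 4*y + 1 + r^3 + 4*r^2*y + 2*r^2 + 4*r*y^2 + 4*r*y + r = r^3 + 11*r^2 - r + y^2*(4*r + 4) + y*(4*r^2 + 24*r + 20) - 11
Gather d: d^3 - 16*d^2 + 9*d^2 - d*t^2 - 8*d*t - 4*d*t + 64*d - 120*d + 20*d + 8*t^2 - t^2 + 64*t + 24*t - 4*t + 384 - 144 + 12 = d^3 - 7*d^2 + d*(-t^2 - 12*t - 36) + 7*t^2 + 84*t + 252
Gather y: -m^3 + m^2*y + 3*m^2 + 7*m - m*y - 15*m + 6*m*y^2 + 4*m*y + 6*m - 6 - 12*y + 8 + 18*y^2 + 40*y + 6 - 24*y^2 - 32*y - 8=-m^3 + 3*m^2 - 2*m + y^2*(6*m - 6) + y*(m^2 + 3*m - 4)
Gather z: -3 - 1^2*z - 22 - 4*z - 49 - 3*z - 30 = -8*z - 104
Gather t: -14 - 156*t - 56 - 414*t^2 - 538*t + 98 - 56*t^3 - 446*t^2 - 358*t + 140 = -56*t^3 - 860*t^2 - 1052*t + 168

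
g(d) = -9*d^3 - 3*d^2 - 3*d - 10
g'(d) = -27*d^2 - 6*d - 3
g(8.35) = -5483.86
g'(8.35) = -1935.61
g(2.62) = -200.32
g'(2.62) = -204.06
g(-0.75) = -5.64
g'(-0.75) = -13.69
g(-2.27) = 86.63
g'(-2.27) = -128.51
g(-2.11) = 67.52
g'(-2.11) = -110.55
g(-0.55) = -7.76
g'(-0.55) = -7.87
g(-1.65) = 27.21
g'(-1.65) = -66.61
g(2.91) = -265.91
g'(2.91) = -249.10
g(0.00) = -10.00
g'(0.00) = -3.00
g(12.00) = -16030.00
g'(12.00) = -3963.00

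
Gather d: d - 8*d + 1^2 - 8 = -7*d - 7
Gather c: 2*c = 2*c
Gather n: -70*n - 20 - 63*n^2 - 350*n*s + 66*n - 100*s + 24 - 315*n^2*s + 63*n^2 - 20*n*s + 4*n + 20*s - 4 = -315*n^2*s - 370*n*s - 80*s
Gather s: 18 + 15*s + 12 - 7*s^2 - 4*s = -7*s^2 + 11*s + 30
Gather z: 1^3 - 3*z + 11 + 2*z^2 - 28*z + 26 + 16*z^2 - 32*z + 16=18*z^2 - 63*z + 54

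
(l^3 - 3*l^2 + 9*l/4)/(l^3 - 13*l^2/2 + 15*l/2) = (l - 3/2)/(l - 5)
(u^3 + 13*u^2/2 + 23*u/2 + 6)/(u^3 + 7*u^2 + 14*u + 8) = (u + 3/2)/(u + 2)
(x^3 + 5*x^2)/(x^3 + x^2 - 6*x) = x*(x + 5)/(x^2 + x - 6)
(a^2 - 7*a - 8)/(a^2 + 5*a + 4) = (a - 8)/(a + 4)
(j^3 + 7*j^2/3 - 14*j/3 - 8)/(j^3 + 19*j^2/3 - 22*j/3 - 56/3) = (j + 3)/(j + 7)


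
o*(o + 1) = o^2 + o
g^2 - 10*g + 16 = (g - 8)*(g - 2)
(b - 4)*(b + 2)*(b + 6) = b^3 + 4*b^2 - 20*b - 48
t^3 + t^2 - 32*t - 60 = (t - 6)*(t + 2)*(t + 5)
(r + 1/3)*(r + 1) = r^2 + 4*r/3 + 1/3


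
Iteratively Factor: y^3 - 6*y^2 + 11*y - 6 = (y - 1)*(y^2 - 5*y + 6) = (y - 3)*(y - 1)*(y - 2)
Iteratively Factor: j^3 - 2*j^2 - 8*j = (j - 4)*(j^2 + 2*j) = j*(j - 4)*(j + 2)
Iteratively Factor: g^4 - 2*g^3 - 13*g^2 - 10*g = (g + 1)*(g^3 - 3*g^2 - 10*g) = (g - 5)*(g + 1)*(g^2 + 2*g) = (g - 5)*(g + 1)*(g + 2)*(g)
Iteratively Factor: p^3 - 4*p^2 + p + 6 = (p + 1)*(p^2 - 5*p + 6) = (p - 3)*(p + 1)*(p - 2)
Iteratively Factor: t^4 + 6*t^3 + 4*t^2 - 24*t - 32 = (t - 2)*(t^3 + 8*t^2 + 20*t + 16) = (t - 2)*(t + 4)*(t^2 + 4*t + 4) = (t - 2)*(t + 2)*(t + 4)*(t + 2)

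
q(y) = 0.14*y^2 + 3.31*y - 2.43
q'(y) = 0.28*y + 3.31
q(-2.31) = -9.33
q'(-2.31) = 2.66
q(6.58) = 25.41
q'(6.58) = 5.15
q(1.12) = 1.45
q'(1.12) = 3.62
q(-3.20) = -11.59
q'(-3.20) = 2.41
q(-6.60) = -18.18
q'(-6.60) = 1.46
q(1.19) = 1.71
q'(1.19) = 3.64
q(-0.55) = -4.21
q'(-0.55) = 3.16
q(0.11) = -2.06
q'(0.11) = 3.34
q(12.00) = 57.45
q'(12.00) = 6.67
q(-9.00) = -20.88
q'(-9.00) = 0.79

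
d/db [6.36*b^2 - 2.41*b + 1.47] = 12.72*b - 2.41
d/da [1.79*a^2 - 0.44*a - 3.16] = 3.58*a - 0.44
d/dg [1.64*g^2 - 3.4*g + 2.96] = 3.28*g - 3.4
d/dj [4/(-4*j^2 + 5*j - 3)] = 4*(8*j - 5)/(4*j^2 - 5*j + 3)^2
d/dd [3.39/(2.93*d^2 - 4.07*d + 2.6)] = (13.7973 - 19.8654*d)/(2.93*d^2 - 4.07*d + 2.6)^2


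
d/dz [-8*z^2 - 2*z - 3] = -16*z - 2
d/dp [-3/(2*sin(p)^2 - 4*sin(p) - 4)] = 3*(sin(p) - 1)*cos(p)/(2*sin(p) + cos(p)^2 + 1)^2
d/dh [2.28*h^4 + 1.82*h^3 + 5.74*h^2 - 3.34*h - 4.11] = 9.12*h^3 + 5.46*h^2 + 11.48*h - 3.34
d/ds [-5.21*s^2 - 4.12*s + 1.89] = -10.42*s - 4.12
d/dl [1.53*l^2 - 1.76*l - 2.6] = 3.06*l - 1.76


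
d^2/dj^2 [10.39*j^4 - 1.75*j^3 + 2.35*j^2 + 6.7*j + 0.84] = 124.68*j^2 - 10.5*j + 4.7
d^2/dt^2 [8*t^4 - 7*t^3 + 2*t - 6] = 6*t*(16*t - 7)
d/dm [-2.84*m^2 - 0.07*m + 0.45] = -5.68*m - 0.07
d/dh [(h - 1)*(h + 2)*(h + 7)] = 3*h^2 + 16*h + 5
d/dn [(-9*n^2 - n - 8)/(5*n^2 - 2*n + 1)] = (23*n^2 + 62*n - 17)/(25*n^4 - 20*n^3 + 14*n^2 - 4*n + 1)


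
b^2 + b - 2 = (b - 1)*(b + 2)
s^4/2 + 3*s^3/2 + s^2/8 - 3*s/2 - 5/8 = (s/2 + 1/2)*(s - 1)*(s + 1/2)*(s + 5/2)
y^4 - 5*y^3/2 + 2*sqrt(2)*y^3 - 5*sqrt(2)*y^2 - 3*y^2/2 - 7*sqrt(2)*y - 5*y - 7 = (y - 7/2)*(y + 1)*(y + sqrt(2))^2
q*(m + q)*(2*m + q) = 2*m^2*q + 3*m*q^2 + q^3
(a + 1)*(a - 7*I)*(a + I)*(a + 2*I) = a^4 + a^3 - 4*I*a^3 + 19*a^2 - 4*I*a^2 + 19*a + 14*I*a + 14*I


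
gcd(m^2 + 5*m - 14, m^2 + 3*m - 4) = 1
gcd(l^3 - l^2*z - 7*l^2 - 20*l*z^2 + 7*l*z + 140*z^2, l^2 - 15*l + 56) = l - 7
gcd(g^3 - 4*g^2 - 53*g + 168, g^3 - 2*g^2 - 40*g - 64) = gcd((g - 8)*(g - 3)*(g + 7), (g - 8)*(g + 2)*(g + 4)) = g - 8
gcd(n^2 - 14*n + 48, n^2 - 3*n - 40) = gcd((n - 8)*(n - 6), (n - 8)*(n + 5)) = n - 8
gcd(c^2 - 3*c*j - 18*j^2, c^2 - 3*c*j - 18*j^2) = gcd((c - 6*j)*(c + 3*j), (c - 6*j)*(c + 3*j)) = c^2 - 3*c*j - 18*j^2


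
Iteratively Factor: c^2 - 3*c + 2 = (c - 1)*(c - 2)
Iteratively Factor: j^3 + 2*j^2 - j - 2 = (j + 2)*(j^2 - 1) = (j - 1)*(j + 2)*(j + 1)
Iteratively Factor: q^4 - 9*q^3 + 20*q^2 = (q)*(q^3 - 9*q^2 + 20*q) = q*(q - 5)*(q^2 - 4*q) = q^2*(q - 5)*(q - 4)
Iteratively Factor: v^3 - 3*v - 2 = (v + 1)*(v^2 - v - 2) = (v - 2)*(v + 1)*(v + 1)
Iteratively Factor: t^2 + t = (t)*(t + 1)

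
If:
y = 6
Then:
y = 6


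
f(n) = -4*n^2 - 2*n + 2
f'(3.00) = -26.00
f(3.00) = -40.00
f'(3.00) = -26.00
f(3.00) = -40.00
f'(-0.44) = 1.52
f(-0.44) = 2.11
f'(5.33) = -44.64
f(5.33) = -122.30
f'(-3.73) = 27.84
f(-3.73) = -46.19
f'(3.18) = -27.44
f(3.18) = -44.81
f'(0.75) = -8.00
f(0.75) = -1.75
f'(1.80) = -16.40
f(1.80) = -14.56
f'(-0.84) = 4.72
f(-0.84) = 0.86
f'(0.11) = -2.88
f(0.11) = 1.73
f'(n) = -8*n - 2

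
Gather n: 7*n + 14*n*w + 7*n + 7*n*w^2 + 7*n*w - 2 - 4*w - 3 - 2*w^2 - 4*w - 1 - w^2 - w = n*(7*w^2 + 21*w + 14) - 3*w^2 - 9*w - 6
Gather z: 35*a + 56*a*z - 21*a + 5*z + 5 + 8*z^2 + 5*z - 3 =14*a + 8*z^2 + z*(56*a + 10) + 2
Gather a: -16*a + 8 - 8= -16*a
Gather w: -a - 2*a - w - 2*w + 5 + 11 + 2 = -3*a - 3*w + 18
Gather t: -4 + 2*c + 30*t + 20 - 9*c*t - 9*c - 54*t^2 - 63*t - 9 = -7*c - 54*t^2 + t*(-9*c - 33) + 7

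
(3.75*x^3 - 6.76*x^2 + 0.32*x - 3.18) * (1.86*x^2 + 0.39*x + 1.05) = 6.975*x^5 - 11.1111*x^4 + 1.8963*x^3 - 12.888*x^2 - 0.9042*x - 3.339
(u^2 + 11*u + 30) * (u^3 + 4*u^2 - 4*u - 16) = u^5 + 15*u^4 + 70*u^3 + 60*u^2 - 296*u - 480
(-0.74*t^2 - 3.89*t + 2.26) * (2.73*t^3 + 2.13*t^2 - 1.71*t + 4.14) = -2.0202*t^5 - 12.1959*t^4 - 0.850500000000001*t^3 + 8.4021*t^2 - 19.9692*t + 9.3564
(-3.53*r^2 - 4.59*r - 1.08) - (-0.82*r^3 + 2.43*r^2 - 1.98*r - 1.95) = 0.82*r^3 - 5.96*r^2 - 2.61*r + 0.87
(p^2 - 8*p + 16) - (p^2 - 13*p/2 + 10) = 6 - 3*p/2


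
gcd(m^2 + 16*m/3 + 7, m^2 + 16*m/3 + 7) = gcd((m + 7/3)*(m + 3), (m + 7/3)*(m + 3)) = m^2 + 16*m/3 + 7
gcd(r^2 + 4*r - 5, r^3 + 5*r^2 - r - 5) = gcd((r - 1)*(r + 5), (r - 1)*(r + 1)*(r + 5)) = r^2 + 4*r - 5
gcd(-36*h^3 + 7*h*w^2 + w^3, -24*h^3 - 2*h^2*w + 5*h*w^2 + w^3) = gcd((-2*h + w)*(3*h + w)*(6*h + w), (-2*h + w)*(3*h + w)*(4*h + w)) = -6*h^2 + h*w + w^2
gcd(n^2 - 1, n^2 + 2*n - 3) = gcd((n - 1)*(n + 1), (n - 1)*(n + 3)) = n - 1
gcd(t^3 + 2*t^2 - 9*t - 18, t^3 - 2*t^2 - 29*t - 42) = t^2 + 5*t + 6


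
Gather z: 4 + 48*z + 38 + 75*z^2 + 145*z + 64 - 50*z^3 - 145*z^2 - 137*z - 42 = -50*z^3 - 70*z^2 + 56*z + 64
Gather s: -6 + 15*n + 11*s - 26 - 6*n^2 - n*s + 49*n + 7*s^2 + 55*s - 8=-6*n^2 + 64*n + 7*s^2 + s*(66 - n) - 40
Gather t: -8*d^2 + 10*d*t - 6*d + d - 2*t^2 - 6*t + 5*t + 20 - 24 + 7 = -8*d^2 - 5*d - 2*t^2 + t*(10*d - 1) + 3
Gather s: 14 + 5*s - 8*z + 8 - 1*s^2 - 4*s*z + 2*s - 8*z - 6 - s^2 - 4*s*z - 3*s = -2*s^2 + s*(4 - 8*z) - 16*z + 16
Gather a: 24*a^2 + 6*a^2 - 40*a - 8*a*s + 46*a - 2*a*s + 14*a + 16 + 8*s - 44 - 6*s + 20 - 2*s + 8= 30*a^2 + a*(20 - 10*s)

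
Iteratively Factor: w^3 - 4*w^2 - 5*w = (w - 5)*(w^2 + w) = (w - 5)*(w + 1)*(w)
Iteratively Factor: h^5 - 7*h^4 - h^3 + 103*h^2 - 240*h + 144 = (h - 4)*(h^4 - 3*h^3 - 13*h^2 + 51*h - 36) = (h - 4)*(h - 1)*(h^3 - 2*h^2 - 15*h + 36) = (h - 4)*(h - 3)*(h - 1)*(h^2 + h - 12) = (h - 4)*(h - 3)*(h - 1)*(h + 4)*(h - 3)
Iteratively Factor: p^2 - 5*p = (p)*(p - 5)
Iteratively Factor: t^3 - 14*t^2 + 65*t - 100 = (t - 4)*(t^2 - 10*t + 25) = (t - 5)*(t - 4)*(t - 5)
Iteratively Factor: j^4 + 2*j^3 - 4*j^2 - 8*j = (j - 2)*(j^3 + 4*j^2 + 4*j) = (j - 2)*(j + 2)*(j^2 + 2*j) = (j - 2)*(j + 2)^2*(j)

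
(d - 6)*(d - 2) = d^2 - 8*d + 12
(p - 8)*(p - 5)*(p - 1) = p^3 - 14*p^2 + 53*p - 40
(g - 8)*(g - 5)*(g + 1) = g^3 - 12*g^2 + 27*g + 40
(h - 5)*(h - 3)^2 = h^3 - 11*h^2 + 39*h - 45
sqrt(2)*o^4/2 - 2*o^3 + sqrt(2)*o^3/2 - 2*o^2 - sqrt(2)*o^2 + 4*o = o*(o - 1)*(o - 2*sqrt(2))*(sqrt(2)*o/2 + sqrt(2))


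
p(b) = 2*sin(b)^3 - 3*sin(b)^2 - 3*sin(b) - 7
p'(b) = 6*sin(b)^2*cos(b) - 6*sin(b)*cos(b) - 3*cos(b)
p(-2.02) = -8.19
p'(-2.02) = -3.16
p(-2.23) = -7.49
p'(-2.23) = -3.36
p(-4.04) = -10.23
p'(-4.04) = 2.50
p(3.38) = -6.49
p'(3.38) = 1.21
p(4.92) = -8.81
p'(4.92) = 1.78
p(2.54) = -9.30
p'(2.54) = 3.69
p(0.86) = -10.13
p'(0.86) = -2.68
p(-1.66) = -8.96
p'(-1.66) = -0.80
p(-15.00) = -6.87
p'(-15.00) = -2.61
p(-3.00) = -6.64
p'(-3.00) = 2.01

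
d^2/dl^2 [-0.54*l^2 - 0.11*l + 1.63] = -1.08000000000000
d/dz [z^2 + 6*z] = 2*z + 6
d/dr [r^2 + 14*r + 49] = 2*r + 14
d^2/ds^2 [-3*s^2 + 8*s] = -6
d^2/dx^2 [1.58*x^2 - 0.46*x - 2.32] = 3.16000000000000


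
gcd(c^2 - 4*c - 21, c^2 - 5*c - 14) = c - 7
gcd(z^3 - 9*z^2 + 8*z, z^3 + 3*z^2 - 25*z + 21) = z - 1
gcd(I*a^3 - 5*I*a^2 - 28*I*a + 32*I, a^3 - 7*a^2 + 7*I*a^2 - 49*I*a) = 1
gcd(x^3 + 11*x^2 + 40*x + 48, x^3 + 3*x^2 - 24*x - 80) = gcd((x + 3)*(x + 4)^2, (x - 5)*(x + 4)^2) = x^2 + 8*x + 16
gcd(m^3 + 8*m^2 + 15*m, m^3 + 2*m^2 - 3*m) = m^2 + 3*m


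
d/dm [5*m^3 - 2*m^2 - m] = 15*m^2 - 4*m - 1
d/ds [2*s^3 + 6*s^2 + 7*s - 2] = 6*s^2 + 12*s + 7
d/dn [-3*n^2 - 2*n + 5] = -6*n - 2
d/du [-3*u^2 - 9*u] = -6*u - 9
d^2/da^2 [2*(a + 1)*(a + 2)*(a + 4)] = 12*a + 28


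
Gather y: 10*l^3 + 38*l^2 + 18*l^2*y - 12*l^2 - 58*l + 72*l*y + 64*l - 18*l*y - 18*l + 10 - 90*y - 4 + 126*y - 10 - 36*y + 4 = 10*l^3 + 26*l^2 - 12*l + y*(18*l^2 + 54*l)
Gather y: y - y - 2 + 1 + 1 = 0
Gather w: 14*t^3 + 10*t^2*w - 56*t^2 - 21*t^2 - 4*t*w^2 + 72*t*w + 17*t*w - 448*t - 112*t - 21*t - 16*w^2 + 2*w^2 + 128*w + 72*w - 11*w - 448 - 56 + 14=14*t^3 - 77*t^2 - 581*t + w^2*(-4*t - 14) + w*(10*t^2 + 89*t + 189) - 490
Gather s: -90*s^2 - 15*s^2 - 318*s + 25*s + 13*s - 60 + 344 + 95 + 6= -105*s^2 - 280*s + 385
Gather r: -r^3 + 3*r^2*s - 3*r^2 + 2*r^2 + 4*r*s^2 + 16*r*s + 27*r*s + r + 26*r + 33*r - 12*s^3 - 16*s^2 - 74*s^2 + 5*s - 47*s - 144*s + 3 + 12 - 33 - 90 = -r^3 + r^2*(3*s - 1) + r*(4*s^2 + 43*s + 60) - 12*s^3 - 90*s^2 - 186*s - 108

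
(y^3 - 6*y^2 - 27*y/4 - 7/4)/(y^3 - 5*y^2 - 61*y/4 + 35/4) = (4*y^2 + 4*y + 1)/(4*y^2 + 8*y - 5)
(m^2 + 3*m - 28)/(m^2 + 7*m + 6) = (m^2 + 3*m - 28)/(m^2 + 7*m + 6)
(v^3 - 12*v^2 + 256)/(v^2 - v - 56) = (v^2 - 4*v - 32)/(v + 7)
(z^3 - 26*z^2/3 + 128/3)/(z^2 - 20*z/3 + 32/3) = (z^2 - 6*z - 16)/(z - 4)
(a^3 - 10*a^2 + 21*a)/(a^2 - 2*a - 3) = a*(a - 7)/(a + 1)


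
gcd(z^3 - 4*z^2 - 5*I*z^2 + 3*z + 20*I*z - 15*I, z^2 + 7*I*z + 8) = 1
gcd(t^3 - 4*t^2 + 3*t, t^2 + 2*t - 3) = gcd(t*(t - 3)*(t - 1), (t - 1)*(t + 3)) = t - 1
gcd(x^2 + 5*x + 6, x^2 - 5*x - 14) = x + 2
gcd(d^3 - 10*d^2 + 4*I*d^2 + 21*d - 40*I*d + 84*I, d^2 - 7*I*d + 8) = 1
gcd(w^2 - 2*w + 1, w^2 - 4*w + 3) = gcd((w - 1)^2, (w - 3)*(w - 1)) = w - 1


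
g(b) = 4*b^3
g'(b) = 12*b^2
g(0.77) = 1.83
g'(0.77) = 7.11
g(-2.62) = -71.94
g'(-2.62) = 82.37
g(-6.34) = -1019.36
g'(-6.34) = 482.35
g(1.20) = 6.91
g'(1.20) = 17.28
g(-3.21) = -132.30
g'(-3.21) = 123.65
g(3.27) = 139.86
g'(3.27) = 128.31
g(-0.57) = -0.74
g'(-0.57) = 3.90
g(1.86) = 25.74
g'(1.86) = 41.52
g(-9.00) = -2916.00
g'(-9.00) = 972.00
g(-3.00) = -108.00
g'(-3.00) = 108.00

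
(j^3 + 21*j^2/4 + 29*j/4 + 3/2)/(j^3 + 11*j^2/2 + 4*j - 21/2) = (4*j^2 + 9*j + 2)/(2*(2*j^2 + 5*j - 7))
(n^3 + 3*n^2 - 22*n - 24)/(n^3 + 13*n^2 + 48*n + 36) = (n - 4)/(n + 6)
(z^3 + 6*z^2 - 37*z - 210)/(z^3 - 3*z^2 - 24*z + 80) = (z^2 + z - 42)/(z^2 - 8*z + 16)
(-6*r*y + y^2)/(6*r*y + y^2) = (-6*r + y)/(6*r + y)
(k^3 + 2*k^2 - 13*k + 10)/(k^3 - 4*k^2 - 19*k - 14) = (-k^3 - 2*k^2 + 13*k - 10)/(-k^3 + 4*k^2 + 19*k + 14)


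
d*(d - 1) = d^2 - d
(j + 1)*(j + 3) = j^2 + 4*j + 3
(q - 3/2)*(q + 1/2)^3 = q^4 - 3*q^2/2 - q - 3/16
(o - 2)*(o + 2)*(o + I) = o^3 + I*o^2 - 4*o - 4*I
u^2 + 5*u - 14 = (u - 2)*(u + 7)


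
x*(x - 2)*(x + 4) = x^3 + 2*x^2 - 8*x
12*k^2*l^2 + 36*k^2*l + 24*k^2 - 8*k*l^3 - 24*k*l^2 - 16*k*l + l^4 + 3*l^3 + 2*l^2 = (-6*k + l)*(-2*k + l)*(l + 1)*(l + 2)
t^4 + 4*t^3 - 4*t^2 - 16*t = t*(t - 2)*(t + 2)*(t + 4)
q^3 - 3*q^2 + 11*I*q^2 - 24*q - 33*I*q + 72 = (q - 3)*(q + 3*I)*(q + 8*I)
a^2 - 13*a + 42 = (a - 7)*(a - 6)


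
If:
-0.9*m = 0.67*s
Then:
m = -0.744444444444444*s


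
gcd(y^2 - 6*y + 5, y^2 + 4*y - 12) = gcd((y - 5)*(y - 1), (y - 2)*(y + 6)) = 1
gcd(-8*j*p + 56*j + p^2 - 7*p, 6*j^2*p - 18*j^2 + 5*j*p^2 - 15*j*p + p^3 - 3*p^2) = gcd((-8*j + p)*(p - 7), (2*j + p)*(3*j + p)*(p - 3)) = 1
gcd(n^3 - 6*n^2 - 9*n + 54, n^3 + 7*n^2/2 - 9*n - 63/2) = n^2 - 9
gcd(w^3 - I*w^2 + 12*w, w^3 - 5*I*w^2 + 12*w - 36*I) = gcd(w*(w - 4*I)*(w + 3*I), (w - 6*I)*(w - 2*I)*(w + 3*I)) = w + 3*I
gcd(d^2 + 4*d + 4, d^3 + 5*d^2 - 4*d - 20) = d + 2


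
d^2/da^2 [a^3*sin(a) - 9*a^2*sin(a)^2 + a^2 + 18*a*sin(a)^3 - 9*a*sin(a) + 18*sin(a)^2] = -a^3*sin(a) + 6*a^2*cos(a) - 18*a^2*cos(2*a) + 3*a*sin(a)/2 - 36*a*sin(2*a) + 81*a*sin(3*a)/2 + 9*cos(a) + 45*cos(2*a) - 27*cos(3*a) - 7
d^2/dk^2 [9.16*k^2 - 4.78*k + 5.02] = 18.3200000000000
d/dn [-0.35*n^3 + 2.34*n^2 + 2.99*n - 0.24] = -1.05*n^2 + 4.68*n + 2.99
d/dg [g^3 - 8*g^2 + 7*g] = 3*g^2 - 16*g + 7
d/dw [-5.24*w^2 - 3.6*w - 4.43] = -10.48*w - 3.6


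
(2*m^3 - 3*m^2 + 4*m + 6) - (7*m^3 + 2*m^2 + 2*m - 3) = -5*m^3 - 5*m^2 + 2*m + 9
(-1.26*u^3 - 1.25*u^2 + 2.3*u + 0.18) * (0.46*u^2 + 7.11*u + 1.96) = -0.5796*u^5 - 9.5336*u^4 - 10.2991*u^3 + 13.9858*u^2 + 5.7878*u + 0.3528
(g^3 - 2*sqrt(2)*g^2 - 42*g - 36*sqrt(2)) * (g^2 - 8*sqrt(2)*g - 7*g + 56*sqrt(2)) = g^5 - 10*sqrt(2)*g^4 - 7*g^4 - 10*g^3 + 70*sqrt(2)*g^3 + 70*g^2 + 300*sqrt(2)*g^2 - 2100*sqrt(2)*g + 576*g - 4032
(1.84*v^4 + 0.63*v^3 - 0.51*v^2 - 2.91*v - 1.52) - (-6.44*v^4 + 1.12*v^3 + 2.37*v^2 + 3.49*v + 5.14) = 8.28*v^4 - 0.49*v^3 - 2.88*v^2 - 6.4*v - 6.66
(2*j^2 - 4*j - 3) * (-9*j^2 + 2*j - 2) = -18*j^4 + 40*j^3 + 15*j^2 + 2*j + 6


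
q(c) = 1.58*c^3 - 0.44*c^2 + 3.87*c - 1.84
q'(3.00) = 43.89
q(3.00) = 48.47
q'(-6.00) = 179.79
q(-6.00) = -382.18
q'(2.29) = 26.71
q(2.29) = 23.69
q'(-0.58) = 5.97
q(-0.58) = -4.54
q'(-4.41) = 99.93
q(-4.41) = -162.97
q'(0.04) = 3.84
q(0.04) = -1.69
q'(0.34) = 4.12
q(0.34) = -0.51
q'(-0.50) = 5.50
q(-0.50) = -4.08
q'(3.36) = 54.43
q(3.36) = 66.13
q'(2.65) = 34.82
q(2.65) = 34.73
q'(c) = 4.74*c^2 - 0.88*c + 3.87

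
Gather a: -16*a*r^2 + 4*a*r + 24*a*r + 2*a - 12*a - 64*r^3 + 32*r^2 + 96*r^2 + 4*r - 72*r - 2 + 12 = a*(-16*r^2 + 28*r - 10) - 64*r^3 + 128*r^2 - 68*r + 10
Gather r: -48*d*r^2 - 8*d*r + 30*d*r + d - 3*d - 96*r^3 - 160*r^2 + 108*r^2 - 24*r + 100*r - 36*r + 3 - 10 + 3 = -2*d - 96*r^3 + r^2*(-48*d - 52) + r*(22*d + 40) - 4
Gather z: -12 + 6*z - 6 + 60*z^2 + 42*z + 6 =60*z^2 + 48*z - 12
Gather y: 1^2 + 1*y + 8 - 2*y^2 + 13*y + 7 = -2*y^2 + 14*y + 16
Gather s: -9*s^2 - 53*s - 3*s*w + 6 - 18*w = -9*s^2 + s*(-3*w - 53) - 18*w + 6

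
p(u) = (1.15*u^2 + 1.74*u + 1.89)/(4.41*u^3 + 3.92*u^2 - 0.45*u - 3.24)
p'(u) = (2.3*u + 1.74)/(4.41*u^3 + 3.92*u^2 - 0.45*u - 3.24) + (-13.23*u^2 - 7.84*u + 0.45)*(1.15*u^2 + 1.74*u + 1.89)/(4.41*u^3 + 3.92*u^2 - 0.45*u - 3.24)^2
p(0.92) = 1.44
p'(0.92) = -7.11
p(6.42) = 0.05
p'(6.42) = -0.01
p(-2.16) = -0.12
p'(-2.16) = -0.08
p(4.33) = 0.07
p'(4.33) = -0.02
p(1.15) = 0.67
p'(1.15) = -1.59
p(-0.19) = -0.53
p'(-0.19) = -0.18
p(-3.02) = -0.08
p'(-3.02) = -0.03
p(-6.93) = -0.04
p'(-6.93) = -0.00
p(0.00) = -0.58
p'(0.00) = -0.46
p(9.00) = 0.03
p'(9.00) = -0.00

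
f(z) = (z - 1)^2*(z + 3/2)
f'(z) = (z - 1)^2 + (z + 3/2)*(2*z - 2)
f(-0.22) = 1.91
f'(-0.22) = -1.63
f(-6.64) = -300.02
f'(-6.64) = 136.91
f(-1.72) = -1.63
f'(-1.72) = 8.60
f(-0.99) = 2.02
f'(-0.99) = 1.93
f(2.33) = 6.77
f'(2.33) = 11.96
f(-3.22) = -30.63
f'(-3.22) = 32.33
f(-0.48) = 2.23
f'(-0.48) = -0.83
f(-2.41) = -10.58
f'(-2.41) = 17.83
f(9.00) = 672.00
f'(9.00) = 232.00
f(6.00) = 187.50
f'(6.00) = 100.00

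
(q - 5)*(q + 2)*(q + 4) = q^3 + q^2 - 22*q - 40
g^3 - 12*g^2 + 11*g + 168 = (g - 8)*(g - 7)*(g + 3)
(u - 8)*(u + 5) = u^2 - 3*u - 40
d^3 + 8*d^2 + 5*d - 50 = (d - 2)*(d + 5)^2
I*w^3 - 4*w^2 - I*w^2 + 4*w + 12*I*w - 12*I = (w - 2*I)*(w + 6*I)*(I*w - I)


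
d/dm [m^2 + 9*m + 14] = 2*m + 9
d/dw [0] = 0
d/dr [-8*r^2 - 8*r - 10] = -16*r - 8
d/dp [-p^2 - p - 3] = -2*p - 1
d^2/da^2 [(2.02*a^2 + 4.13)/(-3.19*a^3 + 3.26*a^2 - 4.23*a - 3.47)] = (-41.1114439999999*a^6 - 340.783872*a^4 + 944.521364*a^3 - 734.829678*a^2 + 616.008498*a - 289.879362)/(32.461759*a^9 - 99.522258*a^8 + 230.840841*a^7 - 192.649547*a^6 + 89.5837890000001*a^5 + 216.579588*a^4 - 96.185256*a^3 + 68.505087*a^2 + 152.799021*a + 41.781923)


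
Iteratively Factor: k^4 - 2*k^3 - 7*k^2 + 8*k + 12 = (k - 3)*(k^3 + k^2 - 4*k - 4) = (k - 3)*(k - 2)*(k^2 + 3*k + 2) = (k - 3)*(k - 2)*(k + 1)*(k + 2)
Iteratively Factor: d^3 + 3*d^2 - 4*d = (d)*(d^2 + 3*d - 4) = d*(d - 1)*(d + 4)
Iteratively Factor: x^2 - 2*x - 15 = (x + 3)*(x - 5)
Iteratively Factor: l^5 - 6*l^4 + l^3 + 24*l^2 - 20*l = (l - 2)*(l^4 - 4*l^3 - 7*l^2 + 10*l) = (l - 2)*(l + 2)*(l^3 - 6*l^2 + 5*l) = (l - 5)*(l - 2)*(l + 2)*(l^2 - l) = l*(l - 5)*(l - 2)*(l + 2)*(l - 1)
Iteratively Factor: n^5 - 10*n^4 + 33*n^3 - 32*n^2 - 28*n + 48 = (n - 4)*(n^4 - 6*n^3 + 9*n^2 + 4*n - 12) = (n - 4)*(n + 1)*(n^3 - 7*n^2 + 16*n - 12) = (n - 4)*(n - 3)*(n + 1)*(n^2 - 4*n + 4) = (n - 4)*(n - 3)*(n - 2)*(n + 1)*(n - 2)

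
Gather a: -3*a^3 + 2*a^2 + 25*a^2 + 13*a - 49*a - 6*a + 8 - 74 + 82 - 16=-3*a^3 + 27*a^2 - 42*a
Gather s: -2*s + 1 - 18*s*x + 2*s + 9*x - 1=-18*s*x + 9*x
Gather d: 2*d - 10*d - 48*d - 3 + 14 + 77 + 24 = 112 - 56*d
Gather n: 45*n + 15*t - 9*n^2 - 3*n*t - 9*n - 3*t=-9*n^2 + n*(36 - 3*t) + 12*t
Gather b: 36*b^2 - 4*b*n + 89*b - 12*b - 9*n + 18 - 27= 36*b^2 + b*(77 - 4*n) - 9*n - 9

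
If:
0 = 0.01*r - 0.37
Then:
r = 37.00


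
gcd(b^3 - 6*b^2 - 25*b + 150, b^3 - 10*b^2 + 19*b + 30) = b^2 - 11*b + 30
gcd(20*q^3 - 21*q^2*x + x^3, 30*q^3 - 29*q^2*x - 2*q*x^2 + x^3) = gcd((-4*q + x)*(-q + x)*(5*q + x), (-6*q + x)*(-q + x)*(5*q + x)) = -5*q^2 + 4*q*x + x^2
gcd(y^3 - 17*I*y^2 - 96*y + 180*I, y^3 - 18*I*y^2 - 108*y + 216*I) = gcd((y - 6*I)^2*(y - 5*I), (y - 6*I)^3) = y^2 - 12*I*y - 36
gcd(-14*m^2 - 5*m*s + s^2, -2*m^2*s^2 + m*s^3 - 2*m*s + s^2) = 1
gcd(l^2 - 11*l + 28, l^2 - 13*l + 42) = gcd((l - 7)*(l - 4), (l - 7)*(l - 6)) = l - 7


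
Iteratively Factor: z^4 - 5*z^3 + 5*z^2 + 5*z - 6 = (z - 1)*(z^3 - 4*z^2 + z + 6) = (z - 2)*(z - 1)*(z^2 - 2*z - 3) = (z - 3)*(z - 2)*(z - 1)*(z + 1)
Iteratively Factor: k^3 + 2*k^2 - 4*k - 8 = (k - 2)*(k^2 + 4*k + 4) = (k - 2)*(k + 2)*(k + 2)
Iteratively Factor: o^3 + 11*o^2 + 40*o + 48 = (o + 4)*(o^2 + 7*o + 12) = (o + 4)^2*(o + 3)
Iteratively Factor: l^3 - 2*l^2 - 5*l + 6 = (l - 3)*(l^2 + l - 2) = (l - 3)*(l + 2)*(l - 1)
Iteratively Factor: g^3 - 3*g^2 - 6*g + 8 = (g + 2)*(g^2 - 5*g + 4) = (g - 4)*(g + 2)*(g - 1)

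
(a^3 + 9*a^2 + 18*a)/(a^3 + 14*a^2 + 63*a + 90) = a/(a + 5)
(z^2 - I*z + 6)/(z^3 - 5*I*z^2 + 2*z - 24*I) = 1/(z - 4*I)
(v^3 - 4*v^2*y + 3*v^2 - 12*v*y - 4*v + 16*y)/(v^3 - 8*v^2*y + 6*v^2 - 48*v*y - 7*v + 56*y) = (-v^2 + 4*v*y - 4*v + 16*y)/(-v^2 + 8*v*y - 7*v + 56*y)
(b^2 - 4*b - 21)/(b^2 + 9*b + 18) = (b - 7)/(b + 6)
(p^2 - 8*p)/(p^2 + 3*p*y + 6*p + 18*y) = p*(p - 8)/(p^2 + 3*p*y + 6*p + 18*y)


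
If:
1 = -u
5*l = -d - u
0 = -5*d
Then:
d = 0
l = 1/5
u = -1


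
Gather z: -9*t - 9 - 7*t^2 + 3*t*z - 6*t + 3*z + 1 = -7*t^2 - 15*t + z*(3*t + 3) - 8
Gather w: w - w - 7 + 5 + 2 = 0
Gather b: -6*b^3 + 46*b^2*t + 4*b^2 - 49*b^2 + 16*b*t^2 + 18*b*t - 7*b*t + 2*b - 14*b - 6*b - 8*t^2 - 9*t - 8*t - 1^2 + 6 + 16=-6*b^3 + b^2*(46*t - 45) + b*(16*t^2 + 11*t - 18) - 8*t^2 - 17*t + 21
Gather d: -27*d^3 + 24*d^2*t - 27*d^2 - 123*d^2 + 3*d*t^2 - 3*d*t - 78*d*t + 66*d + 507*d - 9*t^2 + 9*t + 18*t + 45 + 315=-27*d^3 + d^2*(24*t - 150) + d*(3*t^2 - 81*t + 573) - 9*t^2 + 27*t + 360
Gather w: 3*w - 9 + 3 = 3*w - 6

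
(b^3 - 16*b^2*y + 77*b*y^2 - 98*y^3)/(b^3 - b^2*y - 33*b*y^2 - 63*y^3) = (b^2 - 9*b*y + 14*y^2)/(b^2 + 6*b*y + 9*y^2)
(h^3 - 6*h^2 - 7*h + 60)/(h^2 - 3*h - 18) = (h^2 - 9*h + 20)/(h - 6)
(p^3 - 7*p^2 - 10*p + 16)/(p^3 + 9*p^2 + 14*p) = (p^2 - 9*p + 8)/(p*(p + 7))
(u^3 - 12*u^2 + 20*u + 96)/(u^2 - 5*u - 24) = (u^2 - 4*u - 12)/(u + 3)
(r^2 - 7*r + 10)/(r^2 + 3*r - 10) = (r - 5)/(r + 5)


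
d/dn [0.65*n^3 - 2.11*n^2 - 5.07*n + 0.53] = 1.95*n^2 - 4.22*n - 5.07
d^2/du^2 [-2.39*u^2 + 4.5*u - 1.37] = -4.78000000000000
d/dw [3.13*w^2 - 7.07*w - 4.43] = 6.26*w - 7.07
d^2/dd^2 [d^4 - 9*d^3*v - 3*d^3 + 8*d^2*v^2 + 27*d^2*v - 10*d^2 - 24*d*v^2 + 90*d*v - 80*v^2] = 12*d^2 - 54*d*v - 18*d + 16*v^2 + 54*v - 20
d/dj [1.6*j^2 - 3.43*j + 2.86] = 3.2*j - 3.43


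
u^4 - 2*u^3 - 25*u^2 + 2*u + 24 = (u - 6)*(u - 1)*(u + 1)*(u + 4)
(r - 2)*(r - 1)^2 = r^3 - 4*r^2 + 5*r - 2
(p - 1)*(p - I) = p^2 - p - I*p + I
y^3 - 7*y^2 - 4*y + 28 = (y - 7)*(y - 2)*(y + 2)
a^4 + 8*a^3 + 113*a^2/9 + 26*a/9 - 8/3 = (a - 1/3)*(a + 1)*(a + 4/3)*(a + 6)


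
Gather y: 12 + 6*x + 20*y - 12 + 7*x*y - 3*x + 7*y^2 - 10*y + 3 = 3*x + 7*y^2 + y*(7*x + 10) + 3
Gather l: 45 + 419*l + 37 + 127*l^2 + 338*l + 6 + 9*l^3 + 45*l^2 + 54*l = 9*l^3 + 172*l^2 + 811*l + 88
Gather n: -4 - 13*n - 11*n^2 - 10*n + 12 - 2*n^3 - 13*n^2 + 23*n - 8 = -2*n^3 - 24*n^2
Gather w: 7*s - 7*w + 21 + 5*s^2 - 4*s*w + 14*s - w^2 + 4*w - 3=5*s^2 + 21*s - w^2 + w*(-4*s - 3) + 18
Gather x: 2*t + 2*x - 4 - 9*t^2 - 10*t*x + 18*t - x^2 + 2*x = -9*t^2 + 20*t - x^2 + x*(4 - 10*t) - 4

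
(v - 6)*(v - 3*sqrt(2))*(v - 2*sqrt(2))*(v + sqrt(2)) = v^4 - 6*v^3 - 4*sqrt(2)*v^3 + 2*v^2 + 24*sqrt(2)*v^2 - 12*v + 12*sqrt(2)*v - 72*sqrt(2)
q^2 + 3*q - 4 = (q - 1)*(q + 4)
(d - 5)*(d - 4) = d^2 - 9*d + 20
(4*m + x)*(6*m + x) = 24*m^2 + 10*m*x + x^2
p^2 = p^2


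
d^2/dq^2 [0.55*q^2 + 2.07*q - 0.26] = 1.10000000000000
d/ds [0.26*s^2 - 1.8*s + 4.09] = 0.52*s - 1.8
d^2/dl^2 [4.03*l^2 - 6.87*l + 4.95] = 8.06000000000000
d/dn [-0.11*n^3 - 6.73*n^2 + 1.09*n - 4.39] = -0.33*n^2 - 13.46*n + 1.09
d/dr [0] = 0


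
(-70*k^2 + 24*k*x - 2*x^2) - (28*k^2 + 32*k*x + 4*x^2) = -98*k^2 - 8*k*x - 6*x^2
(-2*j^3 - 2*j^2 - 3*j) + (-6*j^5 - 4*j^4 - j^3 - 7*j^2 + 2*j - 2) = -6*j^5 - 4*j^4 - 3*j^3 - 9*j^2 - j - 2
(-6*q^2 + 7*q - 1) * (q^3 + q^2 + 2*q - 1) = -6*q^5 + q^4 - 6*q^3 + 19*q^2 - 9*q + 1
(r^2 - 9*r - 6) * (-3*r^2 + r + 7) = -3*r^4 + 28*r^3 + 16*r^2 - 69*r - 42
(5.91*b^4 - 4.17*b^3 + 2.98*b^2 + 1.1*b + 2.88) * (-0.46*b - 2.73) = -2.7186*b^5 - 14.2161*b^4 + 10.0133*b^3 - 8.6414*b^2 - 4.3278*b - 7.8624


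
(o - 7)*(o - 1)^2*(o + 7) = o^4 - 2*o^3 - 48*o^2 + 98*o - 49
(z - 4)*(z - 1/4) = z^2 - 17*z/4 + 1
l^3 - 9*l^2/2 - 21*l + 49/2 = (l - 7)*(l - 1)*(l + 7/2)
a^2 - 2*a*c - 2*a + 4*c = (a - 2)*(a - 2*c)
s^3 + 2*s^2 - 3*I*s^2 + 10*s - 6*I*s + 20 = (s + 2)*(s - 5*I)*(s + 2*I)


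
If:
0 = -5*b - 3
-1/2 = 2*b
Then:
No Solution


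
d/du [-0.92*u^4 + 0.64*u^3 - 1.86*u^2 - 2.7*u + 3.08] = -3.68*u^3 + 1.92*u^2 - 3.72*u - 2.7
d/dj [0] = 0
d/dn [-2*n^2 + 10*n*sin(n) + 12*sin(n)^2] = 10*n*cos(n) - 4*n + 10*sin(n) + 12*sin(2*n)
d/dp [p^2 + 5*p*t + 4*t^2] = 2*p + 5*t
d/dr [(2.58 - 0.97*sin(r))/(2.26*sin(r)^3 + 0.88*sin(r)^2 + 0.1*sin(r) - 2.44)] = (4.3844*sin(r)^3 - 16.6388*sin(r)^2 - 4.5408*sin(r) + 2.1088)*cos(r)/(5.1076*sin(r)^6 + 3.9776*sin(r)^5 + 1.2264*sin(r)^4 - 10.8528*sin(r)^3 - 4.2844*sin(r)^2 - 0.488*sin(r) + 5.9536)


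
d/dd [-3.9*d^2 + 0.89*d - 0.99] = 0.89 - 7.8*d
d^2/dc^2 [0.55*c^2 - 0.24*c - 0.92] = 1.10000000000000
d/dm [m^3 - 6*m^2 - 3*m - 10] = 3*m^2 - 12*m - 3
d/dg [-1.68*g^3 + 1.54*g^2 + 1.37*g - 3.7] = -5.04*g^2 + 3.08*g + 1.37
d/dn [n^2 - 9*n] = 2*n - 9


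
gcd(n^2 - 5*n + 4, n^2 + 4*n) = 1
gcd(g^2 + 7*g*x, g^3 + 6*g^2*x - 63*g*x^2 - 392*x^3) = g + 7*x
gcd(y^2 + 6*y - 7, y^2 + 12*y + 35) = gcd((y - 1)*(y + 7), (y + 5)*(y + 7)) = y + 7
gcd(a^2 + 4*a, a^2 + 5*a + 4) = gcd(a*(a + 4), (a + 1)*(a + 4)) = a + 4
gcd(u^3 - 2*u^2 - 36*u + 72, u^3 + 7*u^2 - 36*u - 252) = u^2 - 36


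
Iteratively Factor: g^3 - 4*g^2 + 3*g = (g - 1)*(g^2 - 3*g) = g*(g - 1)*(g - 3)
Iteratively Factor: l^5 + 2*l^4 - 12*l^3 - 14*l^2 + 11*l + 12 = (l - 3)*(l^4 + 5*l^3 + 3*l^2 - 5*l - 4) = (l - 3)*(l - 1)*(l^3 + 6*l^2 + 9*l + 4) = (l - 3)*(l - 1)*(l + 1)*(l^2 + 5*l + 4) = (l - 3)*(l - 1)*(l + 1)^2*(l + 4)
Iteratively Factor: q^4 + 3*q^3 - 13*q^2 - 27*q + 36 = (q + 4)*(q^3 - q^2 - 9*q + 9) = (q - 3)*(q + 4)*(q^2 + 2*q - 3) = (q - 3)*(q - 1)*(q + 4)*(q + 3)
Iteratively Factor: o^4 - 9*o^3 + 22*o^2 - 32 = (o - 4)*(o^3 - 5*o^2 + 2*o + 8) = (o - 4)*(o - 2)*(o^2 - 3*o - 4) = (o - 4)*(o - 2)*(o + 1)*(o - 4)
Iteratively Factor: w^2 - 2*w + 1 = (w - 1)*(w - 1)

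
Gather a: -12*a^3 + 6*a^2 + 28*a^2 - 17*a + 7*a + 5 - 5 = -12*a^3 + 34*a^2 - 10*a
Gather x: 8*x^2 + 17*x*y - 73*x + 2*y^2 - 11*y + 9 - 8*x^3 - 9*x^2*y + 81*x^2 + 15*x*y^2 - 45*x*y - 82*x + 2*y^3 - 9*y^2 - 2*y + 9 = -8*x^3 + x^2*(89 - 9*y) + x*(15*y^2 - 28*y - 155) + 2*y^3 - 7*y^2 - 13*y + 18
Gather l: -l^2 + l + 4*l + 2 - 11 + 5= -l^2 + 5*l - 4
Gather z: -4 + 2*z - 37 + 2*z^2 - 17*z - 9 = 2*z^2 - 15*z - 50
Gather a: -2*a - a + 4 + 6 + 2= 12 - 3*a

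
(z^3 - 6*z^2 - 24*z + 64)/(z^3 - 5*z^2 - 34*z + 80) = (z + 4)/(z + 5)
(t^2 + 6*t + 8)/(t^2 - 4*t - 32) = (t + 2)/(t - 8)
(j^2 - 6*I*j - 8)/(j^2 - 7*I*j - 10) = (j - 4*I)/(j - 5*I)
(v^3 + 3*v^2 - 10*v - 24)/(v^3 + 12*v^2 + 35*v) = (v^3 + 3*v^2 - 10*v - 24)/(v*(v^2 + 12*v + 35))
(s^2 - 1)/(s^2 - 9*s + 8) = (s + 1)/(s - 8)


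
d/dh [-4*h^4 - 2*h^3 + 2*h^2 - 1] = 2*h*(-8*h^2 - 3*h + 2)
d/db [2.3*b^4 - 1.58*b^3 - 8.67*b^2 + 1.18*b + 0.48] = 9.2*b^3 - 4.74*b^2 - 17.34*b + 1.18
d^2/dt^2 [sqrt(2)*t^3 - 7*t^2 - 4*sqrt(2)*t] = 6*sqrt(2)*t - 14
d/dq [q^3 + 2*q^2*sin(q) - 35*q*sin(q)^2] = 2*q^2*cos(q) + 3*q^2 + 4*q*sin(q) - 35*q*sin(2*q) - 35*sin(q)^2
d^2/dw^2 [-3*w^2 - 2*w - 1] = -6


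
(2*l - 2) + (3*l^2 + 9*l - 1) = 3*l^2 + 11*l - 3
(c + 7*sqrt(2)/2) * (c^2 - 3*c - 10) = c^3 - 3*c^2 + 7*sqrt(2)*c^2/2 - 21*sqrt(2)*c/2 - 10*c - 35*sqrt(2)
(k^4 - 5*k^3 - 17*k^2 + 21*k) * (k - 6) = k^5 - 11*k^4 + 13*k^3 + 123*k^2 - 126*k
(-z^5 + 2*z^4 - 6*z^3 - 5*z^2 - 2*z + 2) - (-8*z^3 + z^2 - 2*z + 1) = -z^5 + 2*z^4 + 2*z^3 - 6*z^2 + 1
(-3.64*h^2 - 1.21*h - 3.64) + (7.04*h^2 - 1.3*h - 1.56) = 3.4*h^2 - 2.51*h - 5.2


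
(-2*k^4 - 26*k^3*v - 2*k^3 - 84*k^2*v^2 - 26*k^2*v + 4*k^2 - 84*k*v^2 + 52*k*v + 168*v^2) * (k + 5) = -2*k^5 - 26*k^4*v - 12*k^4 - 84*k^3*v^2 - 156*k^3*v - 6*k^3 - 504*k^2*v^2 - 78*k^2*v + 20*k^2 - 252*k*v^2 + 260*k*v + 840*v^2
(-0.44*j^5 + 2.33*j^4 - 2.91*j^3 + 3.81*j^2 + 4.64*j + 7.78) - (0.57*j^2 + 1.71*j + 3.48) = -0.44*j^5 + 2.33*j^4 - 2.91*j^3 + 3.24*j^2 + 2.93*j + 4.3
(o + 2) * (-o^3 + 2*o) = -o^4 - 2*o^3 + 2*o^2 + 4*o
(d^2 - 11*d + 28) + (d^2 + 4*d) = 2*d^2 - 7*d + 28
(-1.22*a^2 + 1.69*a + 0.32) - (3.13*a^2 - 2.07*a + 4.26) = -4.35*a^2 + 3.76*a - 3.94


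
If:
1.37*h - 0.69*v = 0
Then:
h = 0.503649635036496*v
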